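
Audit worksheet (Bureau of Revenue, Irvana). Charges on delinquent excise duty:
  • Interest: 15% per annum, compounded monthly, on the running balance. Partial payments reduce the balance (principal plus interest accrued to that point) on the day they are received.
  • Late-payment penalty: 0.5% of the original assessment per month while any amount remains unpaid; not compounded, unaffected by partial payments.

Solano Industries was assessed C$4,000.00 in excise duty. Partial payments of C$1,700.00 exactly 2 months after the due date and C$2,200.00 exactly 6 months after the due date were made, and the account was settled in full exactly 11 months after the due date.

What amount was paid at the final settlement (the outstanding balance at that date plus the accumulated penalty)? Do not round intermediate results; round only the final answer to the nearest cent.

C$563.62

Monthly rate = 15% ÷ 12 = 1.25%
Balance at month 2: C$4,000.0000 × (1 + 0.0125)^2 = C$4,100.6250
After C$1,700.00 payment: C$4,100.6250 − C$1,700.00 = C$2,400.6250
Balance at month 6: C$2,400.6250 × (1 + 0.0125)^4 = C$2,522.9256…
After C$2,200.00 payment: C$2,522.9256… − C$2,200.00 = C$322.9256…
Balance at month 11: C$322.9256… × (1 + 0.0125)^5 = C$343.6194…
Penalty: 11 × 0.5% × C$4,000.00 = C$220.00
Final settlement = outstanding balance + penalty = C$343.6194… + C$220.00 = C$563.62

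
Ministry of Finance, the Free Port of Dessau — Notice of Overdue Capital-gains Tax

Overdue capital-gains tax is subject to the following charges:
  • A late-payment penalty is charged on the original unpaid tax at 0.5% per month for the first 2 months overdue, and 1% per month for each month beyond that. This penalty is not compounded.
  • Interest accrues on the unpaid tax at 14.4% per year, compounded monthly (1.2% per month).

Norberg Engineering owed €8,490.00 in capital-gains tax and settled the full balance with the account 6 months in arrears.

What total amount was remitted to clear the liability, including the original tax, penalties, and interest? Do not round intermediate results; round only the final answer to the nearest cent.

€9,544.41

Penalty, months 1–2: 2 × 0.5% × €8,490.00 = €84.90
Penalty, months 3–6: 4 × 1% × €8,490.00 = €339.60
Interest: €8,490.00 × ((1 + 0.012)^6 − 1) = €8,490.00 × 0.0741949… = €629.9145…
Total = €8,490.00 + €424.5000 + €629.9145… = €9,544.41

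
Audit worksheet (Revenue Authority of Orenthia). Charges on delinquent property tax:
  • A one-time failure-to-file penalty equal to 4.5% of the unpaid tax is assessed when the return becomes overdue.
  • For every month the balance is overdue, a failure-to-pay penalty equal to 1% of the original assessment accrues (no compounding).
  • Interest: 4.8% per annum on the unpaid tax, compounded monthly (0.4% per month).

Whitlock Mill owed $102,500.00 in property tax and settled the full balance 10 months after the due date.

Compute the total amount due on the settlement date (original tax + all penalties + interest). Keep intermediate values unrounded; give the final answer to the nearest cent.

$121,537.09

Failure-to-file penalty: 4.5% × $102,500.00 = $4,612.50
Failure-to-pay penalty: 10 × 1% × $102,500.00 = $10,250.00
Interest: $102,500.00 × ((1 + 0.004)^10 − 1) = $102,500.00 × 0.0407277… = $4,174.5927…
Total = $102,500.00 + $14,862.5000 + $4,174.5927… = $121,537.09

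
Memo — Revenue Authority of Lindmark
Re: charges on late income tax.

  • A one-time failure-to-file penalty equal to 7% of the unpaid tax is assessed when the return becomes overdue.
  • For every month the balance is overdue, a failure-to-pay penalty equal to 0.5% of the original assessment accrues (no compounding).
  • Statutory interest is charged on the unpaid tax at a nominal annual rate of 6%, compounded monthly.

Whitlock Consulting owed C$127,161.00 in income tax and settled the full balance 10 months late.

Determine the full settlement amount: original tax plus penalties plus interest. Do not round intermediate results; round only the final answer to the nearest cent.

Failure-to-file penalty: 7% × C$127,161.00 = C$8,901.27
Failure-to-pay penalty: 10 × 0.5% × C$127,161.00 = C$6,358.05
Interest (6%/yr ÷ 12 = 0.5%/month): C$127,161.00 × ((1 + 0.005)^10 − 1) = C$6,503.0303…
Total = C$127,161.00 + C$15,259.3200 + C$6,503.0303… = C$148,923.35

C$148,923.35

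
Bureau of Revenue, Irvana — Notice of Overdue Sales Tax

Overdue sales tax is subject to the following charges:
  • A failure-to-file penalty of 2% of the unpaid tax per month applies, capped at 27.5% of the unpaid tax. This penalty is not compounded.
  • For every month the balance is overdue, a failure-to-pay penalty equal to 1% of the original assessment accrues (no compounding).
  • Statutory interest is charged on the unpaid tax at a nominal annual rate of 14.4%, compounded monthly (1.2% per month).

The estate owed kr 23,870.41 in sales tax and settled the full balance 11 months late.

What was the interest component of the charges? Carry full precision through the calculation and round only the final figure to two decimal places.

kr 3,346.92

Interest: kr 23,870.41 × ((1 + 0.012)^11 − 1) = kr 23,870.41 × 0.1402121… = kr 3,346.9198…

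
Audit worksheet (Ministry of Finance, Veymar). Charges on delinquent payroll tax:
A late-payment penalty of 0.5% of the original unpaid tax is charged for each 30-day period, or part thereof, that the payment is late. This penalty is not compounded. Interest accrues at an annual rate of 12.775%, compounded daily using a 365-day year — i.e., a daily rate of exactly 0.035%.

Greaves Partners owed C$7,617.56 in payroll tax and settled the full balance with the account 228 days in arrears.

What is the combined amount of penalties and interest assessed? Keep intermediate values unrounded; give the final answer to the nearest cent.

Penalty periods: ⌈228/30⌉ = 8; penalty = 8 × 0.5% × C$7,617.56 = C$304.70…
Interest: C$7,617.56 × ((1 + 0.00035)^228 − 1) = C$7,617.56 × 0.08305531… = C$632.6788…
Penalties + interest = C$304.7024 + C$632.6788… = C$937.38

C$937.38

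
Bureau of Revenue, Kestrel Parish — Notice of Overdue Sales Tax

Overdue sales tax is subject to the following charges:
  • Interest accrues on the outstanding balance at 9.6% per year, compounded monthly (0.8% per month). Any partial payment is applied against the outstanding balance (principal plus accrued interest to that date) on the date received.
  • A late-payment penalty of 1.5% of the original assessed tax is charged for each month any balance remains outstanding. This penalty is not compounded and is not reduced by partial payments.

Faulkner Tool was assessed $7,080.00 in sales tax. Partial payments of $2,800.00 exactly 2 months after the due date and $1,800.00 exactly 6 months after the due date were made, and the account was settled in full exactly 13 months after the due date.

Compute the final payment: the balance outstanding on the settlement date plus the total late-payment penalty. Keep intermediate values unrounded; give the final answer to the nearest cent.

$4,273.57

Balance at month 2: $7,080.0000 × (1 + 0.008)^2 = $7,193.7331…
After $2,800.00 payment: $7,193.7331… − $2,800.00 = $4,393.7331…
Balance at month 6: $4,393.7331… × (1 + 0.008)^4 = $4,536.0288…
After $1,800.00 payment: $4,536.0288… − $1,800.00 = $2,736.0288…
Balance at month 13: $2,736.0288… × (1 + 0.008)^7 = $2,892.9730…
Penalty: 13 × 1.5% × $7,080.00 = $1,380.60
Final settlement = outstanding balance + penalty = $2,892.9730… + $1,380.60 = $4,273.57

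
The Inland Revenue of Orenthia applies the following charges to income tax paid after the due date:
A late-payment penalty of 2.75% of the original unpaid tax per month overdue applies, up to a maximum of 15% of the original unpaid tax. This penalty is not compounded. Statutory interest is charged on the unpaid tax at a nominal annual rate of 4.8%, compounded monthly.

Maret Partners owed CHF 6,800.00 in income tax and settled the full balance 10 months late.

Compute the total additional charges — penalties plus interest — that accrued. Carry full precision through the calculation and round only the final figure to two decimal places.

Penalty (uncapped): 10 × 2.75% × CHF 6,800.00 = CHF 1,870.00; cap = 15% × CHF 6,800.00 = CHF 1,020.00 → penalty = CHF 1,020.00
Interest (4.8%/yr ÷ 12 = 0.4%/month): CHF 6,800.00 × ((1 + 0.004)^10 − 1) = CHF 276.9486…
Penalties + interest = CHF 1,020.0000 + CHF 276.9486… = CHF 1,296.95

CHF 1,296.95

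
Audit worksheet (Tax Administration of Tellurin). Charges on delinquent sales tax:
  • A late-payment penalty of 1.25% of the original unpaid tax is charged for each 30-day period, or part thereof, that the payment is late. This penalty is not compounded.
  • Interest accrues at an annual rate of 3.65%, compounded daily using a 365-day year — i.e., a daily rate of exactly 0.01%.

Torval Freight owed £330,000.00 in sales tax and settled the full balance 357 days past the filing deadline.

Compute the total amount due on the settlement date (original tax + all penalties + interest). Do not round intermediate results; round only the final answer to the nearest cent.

Penalty periods: ⌈357/30⌉ = 12; penalty = 12 × 1.25% × £330,000.00 = £49,500.00
Interest: £330,000.00 × ((1 + 0.0001)^357 − 1) = £330,000.00 × 0.03634305… = £11,993.2054…
Total = £330,000.00 + £49,500.0000 + £11,993.2054… = £391,493.21

£391,493.21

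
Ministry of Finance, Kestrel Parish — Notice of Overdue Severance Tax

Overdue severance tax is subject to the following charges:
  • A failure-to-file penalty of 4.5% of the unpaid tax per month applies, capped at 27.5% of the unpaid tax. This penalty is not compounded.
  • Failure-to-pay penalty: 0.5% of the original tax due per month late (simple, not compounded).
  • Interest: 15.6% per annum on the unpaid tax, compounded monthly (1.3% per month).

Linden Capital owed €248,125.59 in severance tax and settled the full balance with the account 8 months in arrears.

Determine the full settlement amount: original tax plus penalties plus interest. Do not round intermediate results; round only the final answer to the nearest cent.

€353,295.37

Failure-to-file: 8 × 4.5% × €248,125.59 = €89,325.21…, capped at 27.5% × €248,125.59 = €68,234.54…
Failure-to-pay penalty = 0.5% × €248,125.59 × 8 mo = €9,925.02…
Interest: €248,125.59 × ((1 + 0.013)^8 − 1) = €248,125.59 × 0.1088571… = €27,010.2203…
Total = €248,125.59 + €78,159.5609… + €27,010.2203… = €353,295.37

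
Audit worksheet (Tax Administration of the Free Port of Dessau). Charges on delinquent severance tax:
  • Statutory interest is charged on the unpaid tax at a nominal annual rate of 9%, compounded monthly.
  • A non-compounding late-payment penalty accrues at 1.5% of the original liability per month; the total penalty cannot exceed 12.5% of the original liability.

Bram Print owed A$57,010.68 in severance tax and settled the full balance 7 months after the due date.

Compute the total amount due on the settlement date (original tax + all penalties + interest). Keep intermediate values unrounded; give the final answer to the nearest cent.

A$66,058.05

Penalty: 7 × 1.5% × A$57,010.68 = A$5,986.12… (below the 12.5% cap of A$7,126.34…)
Interest (9%/yr ÷ 12 = 0.75%/month): A$57,010.68 × ((1 + 0.0075)^7 − 1) = A$3,061.2527…
Total = A$57,010.68 + A$5,986.1214 + A$3,061.2527… = A$66,058.05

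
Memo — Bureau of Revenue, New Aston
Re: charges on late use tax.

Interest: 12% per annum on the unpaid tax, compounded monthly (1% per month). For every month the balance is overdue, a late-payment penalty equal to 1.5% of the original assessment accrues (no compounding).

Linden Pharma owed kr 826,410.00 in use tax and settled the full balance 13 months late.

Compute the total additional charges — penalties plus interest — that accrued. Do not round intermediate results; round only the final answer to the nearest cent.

Late-payment penalty: 13 × 1.5% × kr 826,410.00 = kr 161,149.95
Interest: kr 826,410.00 × ((1 + 0.01)^13 − 1) = kr 826,410.00 × 0.1380933… = kr 114,121.6679…
Penalties + interest = kr 161,149.9500 + kr 114,121.6679… = kr 275,271.62

kr 275,271.62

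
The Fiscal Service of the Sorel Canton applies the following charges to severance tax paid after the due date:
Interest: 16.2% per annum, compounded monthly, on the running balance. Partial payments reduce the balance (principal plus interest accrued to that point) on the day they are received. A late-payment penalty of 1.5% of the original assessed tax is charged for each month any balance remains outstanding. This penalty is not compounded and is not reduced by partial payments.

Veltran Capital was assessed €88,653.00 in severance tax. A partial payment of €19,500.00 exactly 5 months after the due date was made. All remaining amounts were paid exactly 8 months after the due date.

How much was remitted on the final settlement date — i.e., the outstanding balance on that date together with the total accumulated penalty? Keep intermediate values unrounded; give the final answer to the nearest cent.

Monthly rate = 16.2% ÷ 12 = 1.35%
Balance at month 5: €88,653.0000 × (1 + 0.0135)^5 = €94,800.8436…
After €19,500.00 payment: €94,800.8436… − €19,500.00 = €75,300.8436…
Balance at month 8: €75,300.8436… × (1 + 0.0135)^3 = €78,391.8837…
Penalty: 8 × 1.5% × €88,653.00 = €10,638.36
Final settlement = outstanding balance + penalty = €78,391.8837… + €10,638.36 = €89,030.24

€89,030.24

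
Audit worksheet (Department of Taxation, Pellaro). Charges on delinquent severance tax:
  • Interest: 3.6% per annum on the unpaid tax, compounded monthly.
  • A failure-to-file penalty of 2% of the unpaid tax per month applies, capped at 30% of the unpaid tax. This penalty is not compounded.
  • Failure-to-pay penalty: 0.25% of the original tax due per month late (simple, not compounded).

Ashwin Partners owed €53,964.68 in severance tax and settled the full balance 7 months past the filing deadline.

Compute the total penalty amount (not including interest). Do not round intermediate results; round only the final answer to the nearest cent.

Failure-to-file: 7 × 2% × €53,964.68 = €7,555.06… (under the 30% cap)
Failure-to-pay penalty = 0.25% × €53,964.68 × 7 mo = €944.38…
Total penalty = €7,555.06… + €944.38… = €8,499.44

€8,499.44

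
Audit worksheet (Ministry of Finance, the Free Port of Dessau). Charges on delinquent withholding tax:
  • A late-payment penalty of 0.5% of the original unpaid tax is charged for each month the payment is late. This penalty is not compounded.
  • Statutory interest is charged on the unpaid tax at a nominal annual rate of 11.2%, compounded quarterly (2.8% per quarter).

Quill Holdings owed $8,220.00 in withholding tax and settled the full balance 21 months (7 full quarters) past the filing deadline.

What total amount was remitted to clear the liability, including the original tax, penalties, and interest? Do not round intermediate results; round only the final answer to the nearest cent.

$10,836.05

Late-payment penalty: 21 × 0.5% × $8,220.00 = $863.10
Interest: $8,220.00 × ((1 + 0.028)^7 − 1) = $8,220.00 × 0.2132542… = $1,752.9495…
Total = $8,220.00 + $863.1000 + $1,752.9495… = $10,836.05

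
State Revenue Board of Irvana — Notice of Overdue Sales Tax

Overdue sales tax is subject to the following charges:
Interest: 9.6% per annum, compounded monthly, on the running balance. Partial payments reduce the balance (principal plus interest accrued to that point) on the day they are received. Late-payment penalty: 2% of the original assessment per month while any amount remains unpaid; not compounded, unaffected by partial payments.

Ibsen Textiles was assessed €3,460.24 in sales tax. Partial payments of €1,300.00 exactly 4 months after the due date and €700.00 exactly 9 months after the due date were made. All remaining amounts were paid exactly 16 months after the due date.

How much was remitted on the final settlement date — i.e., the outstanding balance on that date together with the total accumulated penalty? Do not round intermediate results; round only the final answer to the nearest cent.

Monthly rate = 9.6% ÷ 12 = 0.8%
Balance at month 4: €3,460.2400 × (1 + 0.008)^4 = €3,572.3035…
After €1,300.00 payment: €3,572.3035… − €1,300.00 = €2,272.3035…
Balance at month 9: €2,272.3035… × (1 + 0.008)^5 = €2,364.6616…
After €700.00 payment: €2,364.6616… − €700.00 = €1,664.6616…
Balance at month 16: €1,664.6616… × (1 + 0.008)^7 = €1,760.1500…
Penalty: 16 × 2% × €3,460.24 = €1,107.28…
Final settlement = outstanding balance + penalty = €1,760.1500… + €1,107.28… = €2,867.43

€2,867.43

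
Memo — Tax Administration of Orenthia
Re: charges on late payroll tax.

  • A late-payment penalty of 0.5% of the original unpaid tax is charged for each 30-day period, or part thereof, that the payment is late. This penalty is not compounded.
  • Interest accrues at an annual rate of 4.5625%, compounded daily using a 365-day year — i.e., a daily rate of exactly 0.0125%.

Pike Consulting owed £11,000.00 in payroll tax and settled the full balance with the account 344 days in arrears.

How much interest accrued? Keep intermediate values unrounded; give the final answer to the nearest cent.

£483.29

Interest: £11,000.00 × ((1 + 0.000125)^344 − 1) = £11,000.00 × 0.04393509… = £483.2860…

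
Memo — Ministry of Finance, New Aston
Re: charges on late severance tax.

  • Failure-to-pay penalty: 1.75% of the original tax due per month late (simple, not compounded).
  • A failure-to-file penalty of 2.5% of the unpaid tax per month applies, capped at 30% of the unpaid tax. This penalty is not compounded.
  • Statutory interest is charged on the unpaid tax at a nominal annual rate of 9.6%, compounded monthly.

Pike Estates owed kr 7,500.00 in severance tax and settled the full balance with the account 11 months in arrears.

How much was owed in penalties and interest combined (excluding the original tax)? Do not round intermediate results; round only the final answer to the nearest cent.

Failure-to-file: 11 × 2.5% × kr 7,500.00 = kr 2,062.50 (under the 30% cap)
Failure-to-pay penalty: 11 × 1.75% × kr 7,500.00 = kr 1,443.75
Interest (9.6%/yr ÷ 12 = 0.8%/month): kr 7,500.00 × ((1 + 0.008)^11 − 1) = kr 687.0439…
Penalties + interest = kr 3,506.2500 + kr 687.0439… = kr 4,193.29

kr 4,193.29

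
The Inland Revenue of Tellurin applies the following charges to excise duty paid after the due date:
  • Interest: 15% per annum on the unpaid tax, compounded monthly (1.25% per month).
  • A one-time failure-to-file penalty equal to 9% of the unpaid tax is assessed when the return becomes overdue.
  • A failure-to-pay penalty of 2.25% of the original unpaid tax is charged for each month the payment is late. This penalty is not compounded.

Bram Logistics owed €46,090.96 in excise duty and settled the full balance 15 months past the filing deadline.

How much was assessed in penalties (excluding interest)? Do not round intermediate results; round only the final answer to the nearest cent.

€19,703.89

Failure-to-file penalty: 9% × €46,090.96 = €4,148.19…
Failure-to-pay penalty: 15 × 2.25% × €46,090.96 = €15,555.70…
Total penalty = €4,148.19… + €15,555.70… = €19,703.89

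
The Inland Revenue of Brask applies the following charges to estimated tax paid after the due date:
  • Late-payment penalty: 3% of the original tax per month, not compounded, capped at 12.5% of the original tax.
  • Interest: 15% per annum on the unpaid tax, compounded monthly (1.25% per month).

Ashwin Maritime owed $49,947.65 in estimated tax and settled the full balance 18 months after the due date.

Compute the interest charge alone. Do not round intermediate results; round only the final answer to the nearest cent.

$12,515.75

Interest: $49,947.65 × ((1 + 0.0125)^18 − 1) = $49,947.65 × 0.2505774… = $12,515.7520…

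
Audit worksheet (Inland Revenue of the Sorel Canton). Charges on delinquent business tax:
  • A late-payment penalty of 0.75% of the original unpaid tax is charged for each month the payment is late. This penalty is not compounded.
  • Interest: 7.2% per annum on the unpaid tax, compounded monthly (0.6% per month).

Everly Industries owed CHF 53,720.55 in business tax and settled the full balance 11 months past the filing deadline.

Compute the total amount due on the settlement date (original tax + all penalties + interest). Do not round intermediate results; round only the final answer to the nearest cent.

CHF 61,806.36

Late-payment penalty = 0.75% × CHF 53,720.55 × 11 mo = CHF 4,431.95…
Interest: CHF 53,720.55 × ((1 + 0.006)^11 − 1) = CHF 53,720.55 × 0.0680161… = CHF 3,653.8608…
Total = CHF 53,720.55 + CHF 4,431.9454… + CHF 3,653.8608… = CHF 61,806.36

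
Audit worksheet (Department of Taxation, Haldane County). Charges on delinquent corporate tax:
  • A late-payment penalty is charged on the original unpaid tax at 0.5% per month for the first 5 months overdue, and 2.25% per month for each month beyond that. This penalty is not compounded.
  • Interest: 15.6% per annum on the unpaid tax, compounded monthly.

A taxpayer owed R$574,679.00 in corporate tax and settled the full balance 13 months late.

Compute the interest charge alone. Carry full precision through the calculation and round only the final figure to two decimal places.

Interest (15.6%/yr ÷ 12 = 1.3%/month): R$574,679.00 × ((1 + 0.013)^13 − 1) = R$105,069.2796…

R$105,069.28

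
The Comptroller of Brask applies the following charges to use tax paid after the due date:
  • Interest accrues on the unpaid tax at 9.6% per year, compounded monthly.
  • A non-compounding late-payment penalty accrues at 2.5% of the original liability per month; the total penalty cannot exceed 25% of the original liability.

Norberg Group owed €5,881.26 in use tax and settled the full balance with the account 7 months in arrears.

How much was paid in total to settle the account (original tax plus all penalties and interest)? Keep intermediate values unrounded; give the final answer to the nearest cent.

€7,247.84

Penalty: 7 × 2.5% × €5,881.26 = €1,029.22… (below the 25% cap of €1,470.32…)
Interest (9.6%/yr ÷ 12 = 0.8%/month): €5,881.26 × ((1 + 0.008)^7 − 1) = €337.3612…
Total = €5,881.26 + €1,029.2205 + €337.3612… = €7,247.84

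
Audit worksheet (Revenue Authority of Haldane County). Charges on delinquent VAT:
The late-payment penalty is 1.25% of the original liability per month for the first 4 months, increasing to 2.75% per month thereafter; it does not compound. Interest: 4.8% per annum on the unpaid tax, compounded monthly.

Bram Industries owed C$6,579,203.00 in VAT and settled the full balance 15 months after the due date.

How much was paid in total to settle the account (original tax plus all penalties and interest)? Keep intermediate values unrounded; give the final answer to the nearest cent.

Penalty, months 1–4: 4 × 1.25% × C$6,579,203.00 = C$328,960.15
Penalty, months 5–15: 11 × 2.75% × C$6,579,203.00 = C$1,990,208.91…
Interest (4.8%/yr ÷ 12 = 0.4%/month): C$6,579,203.00 × ((1 + 0.004)^15 − 1) = C$405,999.1468…
Total = C$6,579,203.00 + C$2,319,169.0575 + C$405,999.1468… = C$9,304,371.20

C$9,304,371.20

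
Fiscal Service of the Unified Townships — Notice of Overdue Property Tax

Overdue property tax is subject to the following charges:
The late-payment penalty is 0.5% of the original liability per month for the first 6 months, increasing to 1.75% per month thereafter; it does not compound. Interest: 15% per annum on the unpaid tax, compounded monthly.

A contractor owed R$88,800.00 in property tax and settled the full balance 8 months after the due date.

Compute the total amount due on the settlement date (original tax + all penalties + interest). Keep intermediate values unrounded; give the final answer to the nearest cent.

Penalty, months 1–6: 6 × 0.5% × R$88,800.00 = R$2,664.00
Penalty, months 7–8: 2 × 1.75% × R$88,800.00 = R$3,108.00
Interest (15%/yr ÷ 12 = 1.25%/month): R$88,800.00 × ((1 + 0.0125)^8 − 1) = R$9,278.3658…
Total = R$88,800.00 + R$5,772.0000 + R$9,278.3658… = R$103,850.37

R$103,850.37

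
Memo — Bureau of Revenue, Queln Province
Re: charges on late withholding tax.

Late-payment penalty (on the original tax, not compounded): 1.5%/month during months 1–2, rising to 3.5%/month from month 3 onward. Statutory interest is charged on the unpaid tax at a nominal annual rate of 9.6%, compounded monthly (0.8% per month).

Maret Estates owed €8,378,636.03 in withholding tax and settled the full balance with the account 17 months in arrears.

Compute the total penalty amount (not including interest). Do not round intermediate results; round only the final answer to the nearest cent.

Penalty, months 1–2: 2 × 1.5% × €8,378,636.03 = €251,359.08…
Penalty, months 3–17: 15 × 3.5% × €8,378,636.03 = €4,398,783.92…
Total penalty = €251,359.08… + €4,398,783.92… = €4,650,143.00

€4,650,143.00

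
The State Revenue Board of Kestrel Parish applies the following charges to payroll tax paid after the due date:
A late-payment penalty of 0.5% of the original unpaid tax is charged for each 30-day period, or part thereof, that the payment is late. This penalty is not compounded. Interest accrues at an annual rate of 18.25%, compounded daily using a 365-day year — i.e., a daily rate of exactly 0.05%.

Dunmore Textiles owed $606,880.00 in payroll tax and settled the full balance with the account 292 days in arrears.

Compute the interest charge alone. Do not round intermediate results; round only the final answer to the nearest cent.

Interest: $606,880.00 × ((1 + 0.0005)^292 − 1) = $606,880.00 × 0.15715397… = $95,373.5984…

$95,373.60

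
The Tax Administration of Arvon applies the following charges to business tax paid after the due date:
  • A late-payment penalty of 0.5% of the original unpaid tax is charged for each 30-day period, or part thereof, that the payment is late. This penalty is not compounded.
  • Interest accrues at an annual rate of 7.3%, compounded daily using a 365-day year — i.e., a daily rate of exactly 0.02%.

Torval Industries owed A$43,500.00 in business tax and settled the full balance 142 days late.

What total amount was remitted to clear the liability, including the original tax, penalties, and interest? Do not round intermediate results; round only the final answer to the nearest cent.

Penalty periods: ⌈142/30⌉ = 5; penalty = 5 × 0.5% × A$43,500.00 = A$1,087.50
Interest: A$43,500.00 × ((1 + 0.0002)^142 − 1) = A$43,500.00 × 0.02880420… = A$1,252.9829…
Total = A$43,500.00 + A$1,087.5000 + A$1,252.9829… = A$45,840.48

A$45,840.48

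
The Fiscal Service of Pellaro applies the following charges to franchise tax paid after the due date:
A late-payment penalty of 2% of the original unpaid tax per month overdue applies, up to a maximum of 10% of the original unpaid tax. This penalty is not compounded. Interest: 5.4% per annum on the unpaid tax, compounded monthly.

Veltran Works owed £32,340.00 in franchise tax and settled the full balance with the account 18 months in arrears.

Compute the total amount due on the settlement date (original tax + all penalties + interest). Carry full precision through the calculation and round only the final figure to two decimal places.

£38,296.18

Penalty (uncapped): 18 × 2% × £32,340.00 = £11,642.40; cap = 10% × £32,340.00 = £3,234.00 → penalty = £3,234.00
Interest (5.4%/yr ÷ 12 = 0.45%/month): £32,340.00 × ((1 + 0.0045)^18 − 1) = £2,722.1832…
Total = £32,340.00 + £3,234.0000 + £2,722.1832… = £38,296.18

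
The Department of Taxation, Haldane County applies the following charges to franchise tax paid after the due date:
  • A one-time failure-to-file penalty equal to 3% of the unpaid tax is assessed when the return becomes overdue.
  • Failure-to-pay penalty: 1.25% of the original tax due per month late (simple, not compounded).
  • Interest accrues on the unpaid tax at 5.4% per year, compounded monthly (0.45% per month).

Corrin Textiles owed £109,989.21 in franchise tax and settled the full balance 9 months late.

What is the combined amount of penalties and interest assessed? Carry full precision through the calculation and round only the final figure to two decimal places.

£20,209.06

Failure-to-file penalty: 3% × £109,989.21 = £3,299.68…
Failure-to-pay penalty: 9 × 1.25% × £109,989.21 = £12,373.79…
Interest: £109,989.21 × ((1 + 0.0045)^9 − 1) = £109,989.21 × 0.0412367… = £4,535.5928…
Penalties + interest = £15,673.4624… + £4,535.5928… = £20,209.06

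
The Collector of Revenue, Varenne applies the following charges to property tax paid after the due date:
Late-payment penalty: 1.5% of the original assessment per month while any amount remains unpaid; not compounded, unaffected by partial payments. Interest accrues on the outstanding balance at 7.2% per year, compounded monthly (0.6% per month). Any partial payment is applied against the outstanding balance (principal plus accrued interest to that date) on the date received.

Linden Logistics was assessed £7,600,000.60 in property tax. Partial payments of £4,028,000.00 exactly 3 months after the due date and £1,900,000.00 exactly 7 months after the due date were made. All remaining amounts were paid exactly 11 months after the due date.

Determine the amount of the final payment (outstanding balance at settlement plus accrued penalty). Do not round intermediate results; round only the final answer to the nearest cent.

Balance at month 3: £7,600,000.6000 × (1 + 0.006)^3 = £7,737,623.0525…
After £4,028,000.00 payment: £7,737,623.0525… − £4,028,000.00 = £3,709,623.0525…
Balance at month 7: £3,709,623.0525… × (1 + 0.006)^4 = £3,799,458.4942…
After £1,900,000.00 payment: £3,799,458.4942… − £1,900,000.00 = £1,899,458.4942…
Balance at month 11: £1,899,458.4942… × (1 + 0.006)^4 = £1,945,457.4247…
Penalty: 11 × 1.5% × £7,600,000.60 = £1,254,000.10…
Final settlement = outstanding balance + penalty = £1,945,457.4247… + £1,254,000.10… = £3,199,457.52

£3,199,457.52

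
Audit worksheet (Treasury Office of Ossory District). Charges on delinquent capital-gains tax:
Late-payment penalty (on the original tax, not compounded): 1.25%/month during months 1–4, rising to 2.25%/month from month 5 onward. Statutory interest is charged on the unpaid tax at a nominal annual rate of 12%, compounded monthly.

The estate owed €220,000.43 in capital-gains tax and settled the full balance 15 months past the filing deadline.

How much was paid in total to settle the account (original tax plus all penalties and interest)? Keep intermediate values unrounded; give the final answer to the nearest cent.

€320,863.80

Penalty, months 1–4: 4 × 1.25% × €220,000.43 = €11,000.02…
Penalty, months 5–15: 11 × 2.25% × €220,000.43 = €54,450.11…
Interest (12%/yr ÷ 12 = 1%/month): €220,000.43 × ((1 + 0.01)^15 − 1) = €35,413.2394…
Total = €220,000.43 + €65,450.1279… + €35,413.2394… = €320,863.80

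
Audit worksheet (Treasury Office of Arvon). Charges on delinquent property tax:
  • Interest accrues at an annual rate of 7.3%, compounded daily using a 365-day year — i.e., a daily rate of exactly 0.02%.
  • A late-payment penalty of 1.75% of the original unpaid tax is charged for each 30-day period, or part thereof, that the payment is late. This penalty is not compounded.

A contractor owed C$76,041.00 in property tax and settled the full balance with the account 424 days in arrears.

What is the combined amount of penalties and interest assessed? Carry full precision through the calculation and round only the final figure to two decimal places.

Penalty periods: ⌈424/30⌉ = 15; penalty = 15 × 1.75% × C$76,041.00 = C$19,960.76…
Interest: C$76,041.00 × ((1 + 0.0002)^424 − 1) = C$76,041.00 × 0.08849012… = C$6,728.8769…
Penalties + interest = C$19,960.7625 + C$6,728.8769… = C$26,689.64

C$26,689.64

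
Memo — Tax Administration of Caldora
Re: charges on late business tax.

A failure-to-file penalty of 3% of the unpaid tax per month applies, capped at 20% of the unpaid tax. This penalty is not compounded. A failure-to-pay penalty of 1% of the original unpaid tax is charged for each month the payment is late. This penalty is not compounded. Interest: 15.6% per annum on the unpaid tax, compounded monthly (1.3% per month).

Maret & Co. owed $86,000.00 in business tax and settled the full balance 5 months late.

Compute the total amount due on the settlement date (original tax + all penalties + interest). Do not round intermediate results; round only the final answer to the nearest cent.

Failure-to-file: 5 × 3% × $86,000.00 = $12,900.00 (under the 20% cap)
Failure-to-pay penalty = 1% × $86,000.00 × 5 mo = $4,300.00
Interest: $86,000.00 × ((1 + 0.013)^5 − 1) = $86,000.00 × 0.0667121… = $5,737.2417…
Total = $86,000.00 + $17,200.0000 + $5,737.2417… = $108,937.24

$108,937.24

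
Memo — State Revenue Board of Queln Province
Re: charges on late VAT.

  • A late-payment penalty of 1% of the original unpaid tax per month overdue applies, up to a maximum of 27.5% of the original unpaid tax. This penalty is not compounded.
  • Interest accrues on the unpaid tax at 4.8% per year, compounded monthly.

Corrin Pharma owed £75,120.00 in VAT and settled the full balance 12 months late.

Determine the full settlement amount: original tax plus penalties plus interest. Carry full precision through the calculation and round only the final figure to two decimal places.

£87,820.55

Penalty: 12 × 1% × £75,120.00 = £9,014.40 (below the 27.5% cap of £20,658.00)
Interest (4.8%/yr ÷ 12 = 0.4%/month): £75,120.00 × ((1 + 0.004)^12 − 1) = £3,686.1540…
Total = £75,120.00 + £9,014.4000 + £3,686.1540… = £87,820.55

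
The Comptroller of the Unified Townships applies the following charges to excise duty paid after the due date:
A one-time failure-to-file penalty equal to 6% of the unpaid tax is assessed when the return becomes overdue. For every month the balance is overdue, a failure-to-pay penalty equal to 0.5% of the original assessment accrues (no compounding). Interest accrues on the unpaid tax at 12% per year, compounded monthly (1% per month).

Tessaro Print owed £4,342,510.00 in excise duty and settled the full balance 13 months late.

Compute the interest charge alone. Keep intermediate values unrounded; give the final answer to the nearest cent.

Interest: £4,342,510.00 × ((1 + 0.01)^13 − 1) = £4,342,510.00 × 0.1380933… = £599,671.4512…

£599,671.45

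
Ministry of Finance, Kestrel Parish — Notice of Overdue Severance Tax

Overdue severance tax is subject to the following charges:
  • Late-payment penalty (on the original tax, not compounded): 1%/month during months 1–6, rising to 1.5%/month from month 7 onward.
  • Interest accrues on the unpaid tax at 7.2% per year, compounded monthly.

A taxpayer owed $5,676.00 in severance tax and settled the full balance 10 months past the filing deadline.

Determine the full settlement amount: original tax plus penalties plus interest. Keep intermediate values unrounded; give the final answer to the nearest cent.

$6,707.02

Penalty, months 1–6: 6 × 1% × $5,676.00 = $340.56
Penalty, months 7–10: 4 × 1.5% × $5,676.00 = $340.56
Interest (7.2%/yr ÷ 12 = 0.6%/month): $5,676.00 × ((1 + 0.006)^10 − 1) = $349.9038…
Total = $5,676.00 + $681.1200 + $349.9038… = $6,707.02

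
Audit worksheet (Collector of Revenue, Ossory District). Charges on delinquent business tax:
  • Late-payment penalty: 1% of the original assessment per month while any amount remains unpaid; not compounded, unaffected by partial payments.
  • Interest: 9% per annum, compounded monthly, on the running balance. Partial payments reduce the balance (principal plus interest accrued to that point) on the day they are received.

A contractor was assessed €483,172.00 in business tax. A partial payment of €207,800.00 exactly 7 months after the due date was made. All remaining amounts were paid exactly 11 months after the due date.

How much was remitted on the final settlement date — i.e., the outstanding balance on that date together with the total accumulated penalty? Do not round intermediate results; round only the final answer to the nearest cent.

€363,607.08

Monthly rate = 9% ÷ 12 = 0.75%
Balance at month 7: €483,172.0000 × (1 + 0.0075)^7 = €509,116.4650…
After €207,800.00 payment: €509,116.4650… − €207,800.00 = €301,316.4650…
Balance at month 11: €301,316.4650… × (1 + 0.0075)^4 = €310,458.1627…
Penalty: 11 × 1% × €483,172.00 = €53,148.92
Final settlement = outstanding balance + penalty = €310,458.1627… + €53,148.92 = €363,607.08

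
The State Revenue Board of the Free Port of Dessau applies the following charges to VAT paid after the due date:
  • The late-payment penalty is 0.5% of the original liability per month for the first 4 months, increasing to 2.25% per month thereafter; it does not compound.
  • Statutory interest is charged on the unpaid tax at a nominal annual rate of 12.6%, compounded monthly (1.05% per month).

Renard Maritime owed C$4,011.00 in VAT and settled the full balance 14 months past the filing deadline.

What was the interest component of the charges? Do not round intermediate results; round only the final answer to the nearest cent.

Interest: C$4,011.00 × ((1 + 0.0105)^14 − 1) = C$4,011.00 × 0.1574666… = C$631.5983…

C$631.60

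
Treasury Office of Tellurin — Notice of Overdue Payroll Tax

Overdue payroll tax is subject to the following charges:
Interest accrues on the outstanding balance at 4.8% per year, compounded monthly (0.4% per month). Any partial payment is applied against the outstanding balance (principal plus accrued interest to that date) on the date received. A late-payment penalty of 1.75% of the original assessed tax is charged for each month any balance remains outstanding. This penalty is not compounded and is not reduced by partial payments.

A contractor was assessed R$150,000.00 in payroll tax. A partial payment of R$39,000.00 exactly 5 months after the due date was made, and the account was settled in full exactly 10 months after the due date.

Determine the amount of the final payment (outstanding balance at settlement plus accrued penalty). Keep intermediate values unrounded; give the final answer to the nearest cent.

R$142,572.90

Balance at month 5: R$150,000.0000 × (1 + 0.004)^5 = R$153,024.0962…
After R$39,000.00 payment: R$153,024.0962… − R$39,000.00 = R$114,024.0962…
Balance at month 10: R$114,024.0962… × (1 + 0.004)^5 = R$116,322.8951…
Penalty: 10 × 1.75% × R$150,000.00 = R$26,250.00
Final settlement = outstanding balance + penalty = R$116,322.8951… + R$26,250.00 = R$142,572.90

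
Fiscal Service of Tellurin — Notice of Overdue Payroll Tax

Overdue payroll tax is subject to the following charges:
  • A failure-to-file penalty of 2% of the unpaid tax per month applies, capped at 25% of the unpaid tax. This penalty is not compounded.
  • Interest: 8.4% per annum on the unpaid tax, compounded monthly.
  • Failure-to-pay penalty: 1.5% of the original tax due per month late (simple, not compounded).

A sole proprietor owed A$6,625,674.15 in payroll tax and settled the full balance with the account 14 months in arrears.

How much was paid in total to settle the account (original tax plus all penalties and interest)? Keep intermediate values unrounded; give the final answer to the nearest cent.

A$10,353,187.58

Failure-to-file: 14 × 2% × A$6,625,674.15 = A$1,855,188.76…, capped at 25% × A$6,625,674.15 = A$1,656,418.54…
Failure-to-pay penalty = 1.5% × A$6,625,674.15 × 14 mo = A$1,391,391.57…
Interest (8.4%/yr ÷ 12 = 0.7%/month): A$6,625,674.15 × ((1 + 0.007)^14 − 1) = A$679,703.3259…
Total = A$6,625,674.15 + A$3,047,810.1090 + A$679,703.3259… = A$10,353,187.58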